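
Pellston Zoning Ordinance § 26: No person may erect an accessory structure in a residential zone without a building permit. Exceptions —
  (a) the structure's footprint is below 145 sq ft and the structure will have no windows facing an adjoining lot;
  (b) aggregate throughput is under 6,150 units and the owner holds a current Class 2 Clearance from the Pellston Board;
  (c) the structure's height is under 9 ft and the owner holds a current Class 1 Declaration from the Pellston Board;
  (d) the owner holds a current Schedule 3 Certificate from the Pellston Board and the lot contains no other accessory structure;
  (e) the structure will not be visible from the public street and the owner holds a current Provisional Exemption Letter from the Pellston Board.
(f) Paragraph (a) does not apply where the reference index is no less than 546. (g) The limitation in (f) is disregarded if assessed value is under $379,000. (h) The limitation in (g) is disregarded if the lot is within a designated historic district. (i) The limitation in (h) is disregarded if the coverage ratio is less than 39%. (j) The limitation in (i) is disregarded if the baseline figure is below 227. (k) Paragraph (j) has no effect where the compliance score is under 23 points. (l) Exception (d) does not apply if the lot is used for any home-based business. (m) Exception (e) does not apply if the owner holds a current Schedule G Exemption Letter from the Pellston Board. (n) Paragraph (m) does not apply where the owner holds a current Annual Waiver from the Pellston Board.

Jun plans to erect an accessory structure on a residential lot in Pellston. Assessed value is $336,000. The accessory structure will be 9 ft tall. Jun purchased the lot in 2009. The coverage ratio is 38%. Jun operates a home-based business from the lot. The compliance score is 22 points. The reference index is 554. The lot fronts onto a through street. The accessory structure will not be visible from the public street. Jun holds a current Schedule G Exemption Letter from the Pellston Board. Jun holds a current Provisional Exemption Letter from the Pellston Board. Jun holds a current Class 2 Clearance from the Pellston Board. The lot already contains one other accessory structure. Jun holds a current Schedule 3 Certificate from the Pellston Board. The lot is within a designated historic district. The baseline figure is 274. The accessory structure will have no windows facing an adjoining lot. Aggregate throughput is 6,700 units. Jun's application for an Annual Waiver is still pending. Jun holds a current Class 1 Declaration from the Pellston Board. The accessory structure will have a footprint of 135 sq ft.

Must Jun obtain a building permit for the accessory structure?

Exception (a)'s conditions are all satisfied: the structure's footprint is 135 sq ft, below the 145 sq ft limit; no windows face an adjoining lot. Considering the limiting provisions: (f) would limit (a) — the reference index is 554, meeting the 546 threshold — but (g) sets (f) aside: (g) is triggered — assessed value is $336,000, under the $379,000 limit. (h) would limit (g) — the lot is in a historic district — but (i) sets (h) aside: (i) is engaged — the coverage ratio is 38%, less than the 39% limit. (j) is inapplicable (the baseline figure is 274, not below 227), so (i) stands. So (a) applies.
Exception (b) does not apply: aggregate throughput is 6,700 units, not under 6,150 units.
Exception (c) fails — the structure's height is 9 ft, not under 9 ft.
Exception (d) requires that the lot contains no other accessory structure; but the lot already has another accessory structure, so (d) is unavailable.
Exception (e)'s conditions are all satisfied: the structure will not be visible from the street; a current Provisional Exemption Letter is held. Turning to paragraphs (m)–(n): (m) applies — a current Schedule G Exemption Letter is held. (n) is inapplicable (the Annual Waiver is not current), so (m) stands. Exception (e) does not apply.

No — exception (a) applies; Jun does not need a building permit.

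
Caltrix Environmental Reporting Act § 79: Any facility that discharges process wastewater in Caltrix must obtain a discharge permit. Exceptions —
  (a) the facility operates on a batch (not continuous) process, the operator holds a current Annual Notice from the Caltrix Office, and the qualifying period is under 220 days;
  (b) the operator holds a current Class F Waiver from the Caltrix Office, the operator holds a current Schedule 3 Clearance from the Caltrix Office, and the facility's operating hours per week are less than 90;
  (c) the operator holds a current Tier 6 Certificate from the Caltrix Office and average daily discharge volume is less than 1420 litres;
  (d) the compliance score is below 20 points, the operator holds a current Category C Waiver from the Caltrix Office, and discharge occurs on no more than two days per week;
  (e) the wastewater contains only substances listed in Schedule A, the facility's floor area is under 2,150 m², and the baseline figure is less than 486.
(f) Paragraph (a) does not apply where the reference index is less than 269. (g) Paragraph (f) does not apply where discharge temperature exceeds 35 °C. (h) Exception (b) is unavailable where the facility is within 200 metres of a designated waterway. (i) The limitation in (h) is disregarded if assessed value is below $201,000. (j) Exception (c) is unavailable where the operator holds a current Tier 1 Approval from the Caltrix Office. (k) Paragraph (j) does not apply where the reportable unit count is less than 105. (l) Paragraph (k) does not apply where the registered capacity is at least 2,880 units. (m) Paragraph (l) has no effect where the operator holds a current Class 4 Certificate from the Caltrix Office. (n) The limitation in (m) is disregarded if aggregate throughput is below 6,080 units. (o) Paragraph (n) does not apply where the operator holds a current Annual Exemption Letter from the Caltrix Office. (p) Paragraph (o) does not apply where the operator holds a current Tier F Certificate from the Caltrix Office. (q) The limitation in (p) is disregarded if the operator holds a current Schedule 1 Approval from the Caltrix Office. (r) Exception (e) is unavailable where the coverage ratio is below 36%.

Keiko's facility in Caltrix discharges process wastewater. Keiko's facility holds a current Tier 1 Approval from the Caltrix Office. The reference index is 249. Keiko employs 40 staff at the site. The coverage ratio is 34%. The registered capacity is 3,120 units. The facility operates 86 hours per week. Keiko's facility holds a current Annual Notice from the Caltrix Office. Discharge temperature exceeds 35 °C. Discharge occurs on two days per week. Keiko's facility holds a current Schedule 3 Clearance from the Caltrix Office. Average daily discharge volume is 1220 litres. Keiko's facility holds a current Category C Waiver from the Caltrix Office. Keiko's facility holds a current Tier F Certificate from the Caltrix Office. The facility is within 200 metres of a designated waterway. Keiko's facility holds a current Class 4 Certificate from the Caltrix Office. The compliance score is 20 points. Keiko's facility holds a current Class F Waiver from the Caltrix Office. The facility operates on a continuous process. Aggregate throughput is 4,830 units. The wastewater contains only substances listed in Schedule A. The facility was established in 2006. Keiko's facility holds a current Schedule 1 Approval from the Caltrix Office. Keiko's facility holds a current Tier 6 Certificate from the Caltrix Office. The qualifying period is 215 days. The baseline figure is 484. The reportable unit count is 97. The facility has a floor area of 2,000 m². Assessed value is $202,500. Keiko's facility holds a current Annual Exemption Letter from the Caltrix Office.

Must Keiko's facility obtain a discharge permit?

No — exception (c) applies; Keiko's facility is not required to obtain a discharge permit.

Exception (a) requires that the facility operates on a batch (not continuous) process; but the facility operates on a continuous process, so (a) is unavailable.
All of (b)'s requirements are met (a current Class F Waiver is held; a current Schedule 3 Clearance is held; the facility's operating hours per week are 86, less than the 90 limit). But: (h) is triggered — the facility is within 200 m of a designated waterway. (i) is inapplicable (assessed value is $202,500, not below $201,000), so (h) stands. (b) is therefore removed.
Exception (c): a current Tier 6 Certificate is held; average daily discharge volume is 1220 litres, less than the 1420 litres limit — every condition holds. Applying paragraphs (j)–(q): (j) would limit (c) — a current Tier 1 Approval is held — but (k) sets (j) aside: (k) operates against (j): the reportable unit count is 97, less than the 105 limit. (l) would limit (k) — the registered capacity is 3,120 units, meeting the 2,880 units threshold — but (m) sets (l) aside: (m) applies — a current Class 4 Certificate is held. (n) would limit (m) — aggregate throughput is 4,830 units, below the 6,080 units limit — but (o) sets (n) aside: (o) is triggered — a current Annual Exemption Letter is held. (p) would limit (o) — a current Tier F Certificate is held — but (q) sets (p) aside: (q) operates against (p): a current Schedule 1 Approval is held. So (c) applies.
Exception (d) requires that the compliance score is below 20 points; but the compliance score is 20 points, not below 20 points, so (d) is unavailable.
Exception (e) is satisfied on its face — the wastewater is Schedule-A-only; the facility's floor area is 2,000 m², under the 2,150 m² limit; the baseline figure is 484, less than the 486 limit. However, paragraph (r) must be considered: (r) operates — the coverage ratio is 34%, below the 36% limit. So (e) is unavailable.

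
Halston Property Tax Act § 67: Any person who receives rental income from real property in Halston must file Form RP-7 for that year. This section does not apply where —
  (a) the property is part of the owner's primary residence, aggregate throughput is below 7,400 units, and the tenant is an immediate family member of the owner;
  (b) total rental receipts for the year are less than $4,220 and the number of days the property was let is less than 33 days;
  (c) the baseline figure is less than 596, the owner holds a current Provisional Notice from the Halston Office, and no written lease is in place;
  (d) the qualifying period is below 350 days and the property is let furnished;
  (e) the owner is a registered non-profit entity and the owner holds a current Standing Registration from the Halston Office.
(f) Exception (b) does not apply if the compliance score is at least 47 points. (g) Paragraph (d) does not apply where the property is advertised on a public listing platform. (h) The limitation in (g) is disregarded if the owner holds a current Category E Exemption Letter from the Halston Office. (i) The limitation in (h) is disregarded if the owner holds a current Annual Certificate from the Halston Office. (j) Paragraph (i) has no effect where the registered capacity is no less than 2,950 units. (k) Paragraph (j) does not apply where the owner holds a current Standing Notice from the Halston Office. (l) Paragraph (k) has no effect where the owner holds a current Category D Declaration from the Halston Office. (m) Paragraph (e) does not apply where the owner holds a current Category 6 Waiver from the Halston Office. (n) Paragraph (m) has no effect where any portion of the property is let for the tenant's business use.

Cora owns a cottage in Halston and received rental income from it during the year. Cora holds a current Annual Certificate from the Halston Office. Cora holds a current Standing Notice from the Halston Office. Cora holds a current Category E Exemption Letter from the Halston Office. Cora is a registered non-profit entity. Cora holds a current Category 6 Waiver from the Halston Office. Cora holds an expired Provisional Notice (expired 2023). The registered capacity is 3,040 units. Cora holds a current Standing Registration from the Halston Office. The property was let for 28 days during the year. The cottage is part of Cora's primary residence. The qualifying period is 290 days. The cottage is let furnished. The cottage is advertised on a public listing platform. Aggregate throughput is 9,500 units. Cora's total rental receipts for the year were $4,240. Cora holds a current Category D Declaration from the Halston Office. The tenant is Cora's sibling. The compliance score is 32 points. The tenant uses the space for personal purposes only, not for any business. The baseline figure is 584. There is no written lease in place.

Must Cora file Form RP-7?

No — exception (d) applies; Cora is not required to file Form RP-7.

Exception (a) requires that aggregate throughput is below 7,400 units; but aggregate throughput is 9,500 units, not below 7,400 units, so (a) is unavailable.
Exception (b) requires that total rental receipts for the year are less than $4,220; but total rental receipts for the year are $4,240, not less than $4,220, so (b) is unavailable.
Exception (c) requires that the owner holds a current Provisional Notice from the Halston Office; but there is no Provisional Notice in force, so (c) is unavailable.
Exception (d) is satisfied on its face — the qualifying period is 290 days, below the 350 days limit; the property is let furnished. Considering the limiting provisions: (g) applies (the property is publicly advertised), but is set aside by (h): (h) is triggered — a current Category E Exemption Letter is held. (i) operates (a current Annual Certificate is held), but is displaced by (j): (j) operates against (i): the registered capacity is 3,040 units, meeting the 2,950 units threshold. (k) would limit (j) — a current Standing Notice is held — but (l) sets (k) aside: (l) applies — a current Category D Declaration is held. (d) remains available.
Exception (e): Cora is a registered non-profit; a current Standing Registration is held — every condition holds. But applying paragraphs (m)–(n): (m) operates against (e): a current Category 6 Waiver is held. (n) is not triggered (the space is used for personal purposes only), so (m) stands. So (e) is unavailable.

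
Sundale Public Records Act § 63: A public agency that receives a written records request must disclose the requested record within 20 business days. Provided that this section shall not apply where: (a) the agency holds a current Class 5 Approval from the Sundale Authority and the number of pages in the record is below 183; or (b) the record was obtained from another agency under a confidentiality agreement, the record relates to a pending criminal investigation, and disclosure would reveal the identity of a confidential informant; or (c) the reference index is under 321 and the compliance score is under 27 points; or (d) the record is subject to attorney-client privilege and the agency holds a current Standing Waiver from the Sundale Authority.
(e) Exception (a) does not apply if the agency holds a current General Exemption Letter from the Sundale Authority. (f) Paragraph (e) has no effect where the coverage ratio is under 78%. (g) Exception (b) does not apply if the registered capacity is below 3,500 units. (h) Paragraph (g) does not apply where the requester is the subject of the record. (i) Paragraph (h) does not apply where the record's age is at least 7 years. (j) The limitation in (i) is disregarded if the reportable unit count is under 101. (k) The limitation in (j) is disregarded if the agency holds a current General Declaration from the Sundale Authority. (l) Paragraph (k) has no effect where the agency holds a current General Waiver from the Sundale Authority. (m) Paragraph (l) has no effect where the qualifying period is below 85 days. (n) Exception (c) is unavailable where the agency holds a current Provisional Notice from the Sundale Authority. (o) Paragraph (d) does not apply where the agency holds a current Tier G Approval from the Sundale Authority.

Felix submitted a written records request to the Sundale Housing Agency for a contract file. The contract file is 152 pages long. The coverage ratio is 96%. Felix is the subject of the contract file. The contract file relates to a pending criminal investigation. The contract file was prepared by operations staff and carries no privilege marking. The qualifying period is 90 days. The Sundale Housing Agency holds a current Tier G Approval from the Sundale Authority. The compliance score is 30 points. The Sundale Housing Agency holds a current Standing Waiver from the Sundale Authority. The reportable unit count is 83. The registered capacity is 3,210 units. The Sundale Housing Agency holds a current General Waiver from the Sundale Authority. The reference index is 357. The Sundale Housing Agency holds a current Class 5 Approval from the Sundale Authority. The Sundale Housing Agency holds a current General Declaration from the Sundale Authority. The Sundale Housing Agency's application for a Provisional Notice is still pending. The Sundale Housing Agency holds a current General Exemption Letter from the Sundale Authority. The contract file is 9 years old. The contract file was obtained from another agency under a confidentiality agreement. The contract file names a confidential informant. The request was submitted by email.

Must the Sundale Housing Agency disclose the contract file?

Exception (a): a current Class 5 Approval is held; the number of pages in the record is 152, below the 183 limit — every condition holds. But applying paragraphs (e)–(f): (e) operates against (a): a current General Exemption Letter is held. (f) is not engaged (the coverage ratio is 96%, not under 78%), so (e) stands. So (a) is unavailable.
Exception (b) is satisfied on its face — the contract file was obtained under a confidentiality agreement; the contract file relates to a pending investigation; the contract file names a confidential informant. Considering the limiting provisions: (g) would limit (b) — the registered capacity is 3,210 units, below the 3,500 units limit — but (h) sets (g) aside: (h) operates against (g): Felix is the subject of the contract file. (i) would limit (h) — the record's age is 9 years, meeting the 7 years threshold — but (j) sets (i) aside: (j) is engaged — the reportable unit count is 83, under the 101 limit. (k) would limit (j) — a current General Declaration is held — but (l) sets (k) aside: (l) operates — a current General Waiver is held. (m) is not engaged (the qualifying period is 90 days, not below 85 days), so (l) stands. So (b) applies.
Exception (c) does not apply: the reference index is 357, not under 321.
Exception (d) does not apply: the contract file carries no privilege marking.

No — exception (b) applies; the Sundale Housing Agency is not required to disclose the contract file.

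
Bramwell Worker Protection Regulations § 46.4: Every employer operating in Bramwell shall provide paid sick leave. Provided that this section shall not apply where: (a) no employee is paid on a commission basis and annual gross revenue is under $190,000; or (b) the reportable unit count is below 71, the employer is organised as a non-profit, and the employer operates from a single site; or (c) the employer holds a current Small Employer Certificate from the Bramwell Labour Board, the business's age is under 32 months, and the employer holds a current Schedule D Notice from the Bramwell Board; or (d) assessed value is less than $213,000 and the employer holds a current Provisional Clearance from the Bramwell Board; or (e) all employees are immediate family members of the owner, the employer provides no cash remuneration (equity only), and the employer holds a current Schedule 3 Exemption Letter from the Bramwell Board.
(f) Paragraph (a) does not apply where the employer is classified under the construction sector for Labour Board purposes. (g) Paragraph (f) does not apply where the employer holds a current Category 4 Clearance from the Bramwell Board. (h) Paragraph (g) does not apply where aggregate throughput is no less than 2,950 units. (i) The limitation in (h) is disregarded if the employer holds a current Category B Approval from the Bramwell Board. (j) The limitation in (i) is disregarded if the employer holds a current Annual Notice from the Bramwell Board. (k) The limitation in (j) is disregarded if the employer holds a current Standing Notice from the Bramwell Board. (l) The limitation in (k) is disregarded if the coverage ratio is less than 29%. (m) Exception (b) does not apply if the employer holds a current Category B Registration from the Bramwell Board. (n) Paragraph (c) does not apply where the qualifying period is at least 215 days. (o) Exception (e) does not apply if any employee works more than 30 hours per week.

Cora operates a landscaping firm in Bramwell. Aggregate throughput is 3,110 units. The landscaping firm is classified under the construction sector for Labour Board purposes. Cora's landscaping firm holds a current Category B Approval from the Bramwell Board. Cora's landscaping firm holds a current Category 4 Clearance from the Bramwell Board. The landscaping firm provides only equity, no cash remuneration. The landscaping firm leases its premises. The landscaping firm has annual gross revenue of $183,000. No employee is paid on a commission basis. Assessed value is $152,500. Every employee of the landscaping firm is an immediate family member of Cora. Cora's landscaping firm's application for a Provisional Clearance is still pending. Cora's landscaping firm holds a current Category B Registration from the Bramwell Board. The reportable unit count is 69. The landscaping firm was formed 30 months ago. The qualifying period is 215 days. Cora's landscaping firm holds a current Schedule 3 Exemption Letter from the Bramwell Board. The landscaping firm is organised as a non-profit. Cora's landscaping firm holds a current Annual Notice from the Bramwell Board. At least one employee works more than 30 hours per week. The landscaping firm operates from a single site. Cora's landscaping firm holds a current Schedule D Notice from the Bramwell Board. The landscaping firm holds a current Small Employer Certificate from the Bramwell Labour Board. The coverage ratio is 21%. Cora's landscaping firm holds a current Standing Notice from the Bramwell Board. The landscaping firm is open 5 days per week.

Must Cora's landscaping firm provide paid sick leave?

Exception (a) is satisfied on its face — no employee is paid on commission; annual gross revenue is $183,000, under the $190,000 limit. However, paragraphs (f)–(l) must be considered: (f) operates against (a): the landscaping firm is classified under the construction sector. (g) would limit (f) — a current Category 4 Clearance is held — but (h) sets (g) aside: (h) applies — aggregate throughput is 3,110 units, meeting the 2,950 units threshold. (i) applies (a current Category B Approval is held), but is displaced by (j): (j) operates against (i): a current Annual Notice is held. (k) applies (a current Standing Notice is held), but yields to (l): (l) is engaged — the coverage ratio is 21%, less than the 29% limit. (a) is therefore removed.
Exception (b) is satisfied on its face — the reportable unit count is 69, below the 71 limit; the employer is a non-profit; the employer operates from a single site. But: (m) operates against (b): a current Category B Registration is held. So (b) is unavailable.
Exception (c)'s conditions are all satisfied: a current Small Employer Certificate is held; the business's age is 30 months, under the 32 months limit; a current Schedule D Notice is held. But applying paragraph (n): (n) is triggered — the qualifying period is 215 days, meeting the 215 days threshold. Exception (c) does not apply.
Exception (d) fails — no current Provisional Clearance is held.
Exception (e): every employee is an immediate family member; remuneration is equity-only; a current Schedule 3 Exemption Letter is held — every condition holds. Turning to paragraph (o): (o) operates against (e): at least one employee exceeds 30 hours/week. Exception (e) does not apply.
No exception applies. The general rule governs.

Yes — Cora's landscaping firm must provide paid sick leave.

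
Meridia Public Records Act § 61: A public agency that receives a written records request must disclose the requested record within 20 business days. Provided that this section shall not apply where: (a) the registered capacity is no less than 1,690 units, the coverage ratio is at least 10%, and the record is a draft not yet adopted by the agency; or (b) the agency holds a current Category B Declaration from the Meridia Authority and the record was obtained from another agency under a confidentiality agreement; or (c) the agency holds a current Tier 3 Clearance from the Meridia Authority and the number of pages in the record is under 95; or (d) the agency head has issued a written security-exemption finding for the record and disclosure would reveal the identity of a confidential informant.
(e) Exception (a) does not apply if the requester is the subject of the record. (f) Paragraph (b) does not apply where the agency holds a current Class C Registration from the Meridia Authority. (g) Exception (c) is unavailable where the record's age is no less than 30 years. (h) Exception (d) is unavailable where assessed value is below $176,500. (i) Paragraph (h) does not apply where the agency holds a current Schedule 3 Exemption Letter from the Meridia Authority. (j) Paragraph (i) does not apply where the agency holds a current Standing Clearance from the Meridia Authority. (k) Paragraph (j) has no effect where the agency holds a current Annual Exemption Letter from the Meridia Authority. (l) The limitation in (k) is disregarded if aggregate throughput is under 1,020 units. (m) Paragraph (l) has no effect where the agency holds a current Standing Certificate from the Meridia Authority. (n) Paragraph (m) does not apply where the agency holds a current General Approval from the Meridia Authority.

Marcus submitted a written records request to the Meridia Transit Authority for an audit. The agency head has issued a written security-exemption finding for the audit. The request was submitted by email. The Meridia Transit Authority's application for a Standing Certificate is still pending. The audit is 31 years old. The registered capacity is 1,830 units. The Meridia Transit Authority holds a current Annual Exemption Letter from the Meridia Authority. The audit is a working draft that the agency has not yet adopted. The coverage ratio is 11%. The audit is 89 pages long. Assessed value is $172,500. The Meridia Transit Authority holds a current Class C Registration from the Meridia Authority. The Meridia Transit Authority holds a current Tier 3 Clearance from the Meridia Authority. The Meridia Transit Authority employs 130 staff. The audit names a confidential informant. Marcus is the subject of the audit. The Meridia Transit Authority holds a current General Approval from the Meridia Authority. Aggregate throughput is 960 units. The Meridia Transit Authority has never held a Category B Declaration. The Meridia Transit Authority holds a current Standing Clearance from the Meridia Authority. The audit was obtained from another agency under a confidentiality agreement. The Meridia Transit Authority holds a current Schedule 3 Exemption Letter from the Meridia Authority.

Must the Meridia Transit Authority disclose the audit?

Yes — the Meridia Transit Authority must disclose the audit.

Exception (a)'s conditions are all satisfied: the registered capacity is 1,830 units, meeting the 1,690 units threshold; the coverage ratio is 11%, meeting the 10% threshold; the audit is an unadopted draft. But applying paragraph (e): (e) operates — Marcus is the subject of the audit. (a) is therefore removed.
Exception (b) requires that the agency holds a current Category B Declaration from the Meridia Authority; but there is no Category B Declaration in force, so (b) is unavailable.
All of (c)'s requirements are met (a current Tier 3 Clearance is held; the number of pages in the record is 89, under the 95 limit). But: (g) operates against (c): the record's age is 31 years, meeting the 30 years threshold. Exception (c) does not apply.
All of (d)'s requirements are met (a written security-exemption finding has been issued; the audit names a confidential informant). Turning to paragraphs (h)–(n): (h) applies — assessed value is $172,500, below the $176,500 limit. (i) would limit (h) — a current Schedule 3 Exemption Letter is held — but (j) sets (i) aside: (j) is triggered — a current Standing Clearance is held. (k) would limit (j) — a current Annual Exemption Letter is held — but (l) sets (k) aside: (l) is engaged — aggregate throughput is 960 units, under the 1,020 units limit. (m), which would lift (l), does not operate here — no current Standing Certificate is held. (d) is therefore removed.
None of the exceptions is available; § 61 applies in full.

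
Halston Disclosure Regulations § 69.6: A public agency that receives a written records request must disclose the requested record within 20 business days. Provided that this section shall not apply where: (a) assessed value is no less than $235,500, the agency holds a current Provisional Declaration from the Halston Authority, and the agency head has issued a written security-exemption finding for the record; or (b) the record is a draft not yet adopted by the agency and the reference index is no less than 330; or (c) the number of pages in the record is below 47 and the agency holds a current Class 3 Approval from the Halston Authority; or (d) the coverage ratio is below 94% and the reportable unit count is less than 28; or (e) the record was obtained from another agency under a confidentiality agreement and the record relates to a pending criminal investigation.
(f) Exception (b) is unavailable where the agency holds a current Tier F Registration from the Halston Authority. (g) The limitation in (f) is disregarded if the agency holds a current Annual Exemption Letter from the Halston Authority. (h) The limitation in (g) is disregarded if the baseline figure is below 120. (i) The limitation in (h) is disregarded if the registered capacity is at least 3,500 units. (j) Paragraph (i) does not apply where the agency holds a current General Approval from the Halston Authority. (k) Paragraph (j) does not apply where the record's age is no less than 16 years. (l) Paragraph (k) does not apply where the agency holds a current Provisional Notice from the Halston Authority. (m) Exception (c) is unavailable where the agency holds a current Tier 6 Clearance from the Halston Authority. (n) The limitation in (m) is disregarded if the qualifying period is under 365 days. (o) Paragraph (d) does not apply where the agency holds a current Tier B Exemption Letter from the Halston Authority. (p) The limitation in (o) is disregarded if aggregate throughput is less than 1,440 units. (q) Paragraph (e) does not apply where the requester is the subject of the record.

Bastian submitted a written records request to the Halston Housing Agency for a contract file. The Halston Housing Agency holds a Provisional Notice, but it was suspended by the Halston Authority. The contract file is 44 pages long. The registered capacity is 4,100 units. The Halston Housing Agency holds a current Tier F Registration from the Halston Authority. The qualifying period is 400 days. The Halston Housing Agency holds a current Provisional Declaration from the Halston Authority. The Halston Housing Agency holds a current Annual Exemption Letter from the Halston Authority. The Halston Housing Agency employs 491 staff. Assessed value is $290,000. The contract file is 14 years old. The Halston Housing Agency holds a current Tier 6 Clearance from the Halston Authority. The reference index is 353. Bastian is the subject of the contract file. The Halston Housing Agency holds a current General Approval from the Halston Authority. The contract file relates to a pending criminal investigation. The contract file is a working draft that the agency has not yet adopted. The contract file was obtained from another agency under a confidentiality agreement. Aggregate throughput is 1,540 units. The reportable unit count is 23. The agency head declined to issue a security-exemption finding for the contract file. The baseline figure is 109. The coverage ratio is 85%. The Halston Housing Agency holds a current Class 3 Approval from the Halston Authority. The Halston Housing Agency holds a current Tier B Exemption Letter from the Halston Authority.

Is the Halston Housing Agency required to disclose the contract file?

Exception (a) requires that the agency head has issued a written security-exemption finding for the record; but the agency head declined to issue a security-exemption finding, so (a) is unavailable.
Exception (b): the contract file is an unadopted draft; the reference index is 353, meeting the 330 threshold — every condition holds. But: (f) operates against (b): a current Tier F Registration is held. (g) operates (a current Annual Exemption Letter is held), but is itself disapplied by (h): (h) is engaged — the baseline figure is 109, below the 120 limit. (i) would limit (h) — the registered capacity is 4,100 units, meeting the 3,500 units threshold — but (j) sets (i) aside: (j) operates against (i): a current General Approval is held. (k), which would lift (j), is not engaged — the record's age is 14 years, short of 16 years. So (b) is unavailable.
All of (c)'s requirements are met (the number of pages in the record is 44, below the 47 limit; a current Class 3 Approval is held). Turning to paragraphs (m)–(n): (m) operates against (c): a current Tier 6 Clearance is held. (n), which would lift (m), does not operate here — the qualifying period is 400 days, not under 365 days. Exception (c) does not apply.
All of (d)'s requirements are met (the coverage ratio is 85%, below the 94% limit; the reportable unit count is 23, less than the 28 limit). Turning to paragraphs (o)–(p): (o) is engaged — a current Tier B Exemption Letter is held. (p) is not triggered (aggregate throughput is 1,540 units, not less than 1,440 units), so (o) stands. (d) is therefore removed.
All of (e)'s requirements are met (the contract file was obtained under a confidentiality agreement; the contract file relates to a pending investigation). Turning to paragraph (q): (q) is triggered — Bastian is the subject of the contract file. Exception (e) does not apply.
Every exception is unavailable, so the rule governs.

Yes — the Halston Housing Agency must disclose the contract file.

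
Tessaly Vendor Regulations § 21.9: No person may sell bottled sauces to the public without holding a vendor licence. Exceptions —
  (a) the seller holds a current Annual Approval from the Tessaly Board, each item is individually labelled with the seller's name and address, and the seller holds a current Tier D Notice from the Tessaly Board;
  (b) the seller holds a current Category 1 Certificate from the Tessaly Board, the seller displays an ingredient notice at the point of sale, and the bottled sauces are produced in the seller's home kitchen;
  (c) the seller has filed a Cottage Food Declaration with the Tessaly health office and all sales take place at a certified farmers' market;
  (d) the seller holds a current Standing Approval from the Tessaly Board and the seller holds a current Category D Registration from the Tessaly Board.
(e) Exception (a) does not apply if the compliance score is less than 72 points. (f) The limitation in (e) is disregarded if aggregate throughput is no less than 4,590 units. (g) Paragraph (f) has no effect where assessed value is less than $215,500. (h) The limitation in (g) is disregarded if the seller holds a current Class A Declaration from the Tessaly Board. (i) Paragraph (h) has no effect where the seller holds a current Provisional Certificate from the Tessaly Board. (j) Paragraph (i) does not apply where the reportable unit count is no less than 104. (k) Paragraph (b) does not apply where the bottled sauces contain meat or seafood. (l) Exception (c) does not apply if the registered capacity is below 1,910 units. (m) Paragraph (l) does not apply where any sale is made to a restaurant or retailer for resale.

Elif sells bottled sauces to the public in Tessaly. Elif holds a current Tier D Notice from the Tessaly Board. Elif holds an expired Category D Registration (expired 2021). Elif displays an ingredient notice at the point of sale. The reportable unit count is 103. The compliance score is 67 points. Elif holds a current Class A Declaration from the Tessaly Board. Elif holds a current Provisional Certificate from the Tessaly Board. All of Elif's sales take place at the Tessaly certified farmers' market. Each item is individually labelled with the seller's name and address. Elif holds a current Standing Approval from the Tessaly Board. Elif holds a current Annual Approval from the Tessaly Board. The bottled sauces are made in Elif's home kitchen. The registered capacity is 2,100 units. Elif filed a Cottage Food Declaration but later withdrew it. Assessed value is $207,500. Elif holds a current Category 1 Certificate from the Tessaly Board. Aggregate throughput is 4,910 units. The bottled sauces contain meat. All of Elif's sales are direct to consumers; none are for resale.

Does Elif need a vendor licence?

Yes — Elif must hold a vendor licence.

All of (a)'s requirements are met (a current Annual Approval is held; items are individually labelled; a current Tier D Notice is held). However, paragraphs (e)–(j) must be considered: (e) is triggered — the compliance score is 67 points, less than the 72 points limit. (f) would limit (e) — aggregate throughput is 4,910 units, meeting the 4,590 units threshold — but (g) sets (f) aside: (g) operates — assessed value is $207,500, less than the $215,500 limit. (h) is triggered (a current Class A Declaration is held), but is overridden by (i): (i) applies — a current Provisional Certificate is held. (j), which would lift (i), does not operate here — the reportable unit count is 103, short of 104. Exception (a) does not apply.
Exception (b): a current Category 1 Certificate is held; an ingredient notice is displayed; the bottled sauces are home-kitchen produced — every condition holds. But: (k) is triggered — the bottled sauces contain meat. Exception (b) does not apply.
Exception (c) does not apply: the Cottage Food Declaration was withdrawn.
Exception (d) fails — there is no Category D Registration in force.
No exception is made out. Elif falls within the general rule.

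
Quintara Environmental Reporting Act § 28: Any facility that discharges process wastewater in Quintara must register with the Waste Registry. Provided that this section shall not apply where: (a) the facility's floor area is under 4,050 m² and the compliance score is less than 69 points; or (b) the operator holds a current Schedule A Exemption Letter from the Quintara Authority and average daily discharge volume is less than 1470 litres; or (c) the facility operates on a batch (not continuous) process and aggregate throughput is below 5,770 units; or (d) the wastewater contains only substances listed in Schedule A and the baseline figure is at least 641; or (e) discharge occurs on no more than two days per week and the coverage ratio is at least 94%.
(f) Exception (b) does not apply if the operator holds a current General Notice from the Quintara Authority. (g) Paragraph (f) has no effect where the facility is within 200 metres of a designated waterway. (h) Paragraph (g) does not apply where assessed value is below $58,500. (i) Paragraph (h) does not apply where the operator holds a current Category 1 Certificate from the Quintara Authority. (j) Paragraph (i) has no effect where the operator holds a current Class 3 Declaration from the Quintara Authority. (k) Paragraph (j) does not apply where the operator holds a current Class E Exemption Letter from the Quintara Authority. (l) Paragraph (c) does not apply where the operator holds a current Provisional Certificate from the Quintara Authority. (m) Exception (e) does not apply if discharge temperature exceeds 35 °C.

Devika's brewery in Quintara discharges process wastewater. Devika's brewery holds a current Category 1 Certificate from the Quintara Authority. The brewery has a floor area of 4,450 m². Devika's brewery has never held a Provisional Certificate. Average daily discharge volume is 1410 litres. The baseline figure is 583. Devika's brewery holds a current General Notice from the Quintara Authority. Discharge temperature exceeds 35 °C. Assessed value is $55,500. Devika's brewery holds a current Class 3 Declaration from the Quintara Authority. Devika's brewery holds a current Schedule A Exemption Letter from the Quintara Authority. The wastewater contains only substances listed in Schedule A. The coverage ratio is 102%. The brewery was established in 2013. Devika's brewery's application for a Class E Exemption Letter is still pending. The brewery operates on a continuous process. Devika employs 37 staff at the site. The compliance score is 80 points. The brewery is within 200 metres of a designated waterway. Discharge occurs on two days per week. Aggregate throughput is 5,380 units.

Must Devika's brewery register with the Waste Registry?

Yes — Devika's brewery must register with the Waste Registry.

Exception (a) fails — the facility's floor area is 4,450 m², not under 4,050 m².
All of (b)'s requirements are met (a current Schedule A Exemption Letter is held; average daily discharge volume is 1410 litres, less than the 1470 litres limit). However, paragraphs (f)–(k) must be considered: (f) operates against (b): a current General Notice is held. (g) would limit (f) — the brewery is within 200 m of a designated waterway — but (h) sets (g) aside: (h) operates against (g): assessed value is $55,500, below the $58,500 limit. (i) operates (a current Category 1 Certificate is held), but is itself disapplied by (j): (j) applies — a current Class 3 Declaration is held. (k) is not engaged (the Class E Exemption Letter is not current), so (j) stands. (b) is therefore removed.
Exception (c) does not apply: the facility operates on a continuous process.
Exception (d) requires that the baseline figure is at least 641; but the baseline figure is 583, short of 641, so (d) is unavailable.
Exception (e): discharge occurs on no more than two days per week; the coverage ratio is 102%, meeting the 94% threshold — every condition holds. But applying paragraph (m): (m) applies — discharge temperature exceeds 35 °C. (e) is therefore removed.
No exception applies. The general rule governs.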